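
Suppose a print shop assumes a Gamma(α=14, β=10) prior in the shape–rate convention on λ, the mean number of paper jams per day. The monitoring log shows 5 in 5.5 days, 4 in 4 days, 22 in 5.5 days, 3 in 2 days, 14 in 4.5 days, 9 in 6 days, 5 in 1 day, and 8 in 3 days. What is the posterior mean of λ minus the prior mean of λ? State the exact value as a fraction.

Total count: 5 + 4 + 22 + 3 + 14 + 9 + 5 + 8 = 70.
Total exposure: 5.5 + 4 + 5.5 + 2 + 4.5 + 6 + 1 + 3 = 31.5 days.
Conjugate update: add total count to the shape and total exposure to the rate, giving Gamma(84, 83/2).
Posterior mean = 84/(83/2) = 168/83; prior mean = 14/10 = 7/5. Difference = 168/83 − 7/5 = 259/415.

259/415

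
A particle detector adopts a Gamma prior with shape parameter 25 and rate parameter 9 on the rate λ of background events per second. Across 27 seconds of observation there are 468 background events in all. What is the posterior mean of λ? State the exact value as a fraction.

493/36

Total count 468 over total exposure 27 seconds.
By Gamma–Poisson conjugacy, the posterior is Gamma(α + Σx, β + Σt) = Gamma(25 + 468, 9 + 27) = Gamma(493, 36).
Posterior mean = α'/β' = 493/36.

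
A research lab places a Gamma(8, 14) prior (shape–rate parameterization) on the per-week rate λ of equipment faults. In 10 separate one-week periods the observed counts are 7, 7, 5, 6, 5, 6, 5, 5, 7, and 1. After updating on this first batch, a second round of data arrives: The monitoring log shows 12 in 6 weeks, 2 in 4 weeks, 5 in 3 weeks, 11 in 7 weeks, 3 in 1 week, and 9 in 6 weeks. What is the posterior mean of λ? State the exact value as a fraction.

Total count: 7 + 7 + 5 + 6 + 5 + 6 + 5 + 5 + 7 + 1 = 54.
Total exposure: 10 weeks.
After the first batch: Gamma(8 + 54, 14 + 10) = Gamma(62, 24).
Total count: 12 + 2 + 5 + 11 + 3 + 9 = 42.
Total exposure: 6 + 4 + 3 + 7 + 1 + 6 = 27 weeks.
After the second batch: Gamma(62 + 42, 24 + 27) = Gamma(104, 51).
Posterior mean = α'/β' = 104/51.

104/51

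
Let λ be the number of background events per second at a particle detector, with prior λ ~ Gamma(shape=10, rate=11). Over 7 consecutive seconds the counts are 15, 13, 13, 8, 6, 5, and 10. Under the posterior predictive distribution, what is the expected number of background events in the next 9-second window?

Total count: 15 + 13 + 13 + 8 + 6 + 5 + 10 = 70.
Total exposure: 7 seconds.
The Gamma prior is conjugate for the Poisson rate, so λ | data ~ Gamma(10+70, 11+7) = Gamma(80, 18).
Predictive mean over a 9-second window = T·E[λ|data] = 9·80/18 = 40.

40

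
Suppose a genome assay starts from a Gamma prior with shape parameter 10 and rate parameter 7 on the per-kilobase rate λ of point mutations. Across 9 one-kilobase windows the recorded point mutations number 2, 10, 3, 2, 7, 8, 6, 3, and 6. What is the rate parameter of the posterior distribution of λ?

16

Total count: 2 + 10 + 3 + 2 + 7 + 8 + 6 + 3 + 6 = 47.
Total exposure: 9 kilobases.
Conjugate update: add total count to the shape and total exposure to the rate, giving Gamma(57, 16).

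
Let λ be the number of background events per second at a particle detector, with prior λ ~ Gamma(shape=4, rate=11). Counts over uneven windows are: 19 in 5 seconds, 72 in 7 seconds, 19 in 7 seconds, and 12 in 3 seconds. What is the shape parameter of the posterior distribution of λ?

Total count: 19 + 72 + 19 + 12 = 122.
Total exposure: 5 + 7 + 7 + 3 = 22 seconds.
By Gamma–Poisson conjugacy, the posterior is Gamma(α + Σx, β + Σt) = Gamma(4 + 122, 11 + 22) = Gamma(126, 33).

126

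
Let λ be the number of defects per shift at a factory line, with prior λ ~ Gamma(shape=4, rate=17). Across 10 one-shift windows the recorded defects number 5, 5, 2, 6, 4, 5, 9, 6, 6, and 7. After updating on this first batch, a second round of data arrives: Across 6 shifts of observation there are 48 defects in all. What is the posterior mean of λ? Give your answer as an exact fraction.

Total count: 5 + 5 + 2 + 6 + 4 + 5 + 9 + 6 + 6 + 7 = 55.
Total exposure: 10 shifts.
After the first batch: Gamma(4 + 55, 17 + 10) = Gamma(59, 27).
Total count 48 over total exposure 6 shifts.
After the second batch: Gamma(59 + 48, 27 + 6) = Gamma(107, 33).
Posterior mean = α'/β' = 107/33.

107/33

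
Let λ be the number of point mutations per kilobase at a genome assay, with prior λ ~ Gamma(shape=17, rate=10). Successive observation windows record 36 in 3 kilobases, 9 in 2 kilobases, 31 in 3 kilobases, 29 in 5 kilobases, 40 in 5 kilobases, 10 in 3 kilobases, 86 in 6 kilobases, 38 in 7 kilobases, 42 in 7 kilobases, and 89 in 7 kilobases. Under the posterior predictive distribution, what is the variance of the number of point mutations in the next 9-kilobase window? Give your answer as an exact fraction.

257481/3364

Total count: 36 + 9 + 31 + 29 + 40 + 10 + 86 + 38 + 42 + 89 = 410.
Total exposure: 3 + 2 + 3 + 5 + 5 + 3 + 6 + 7 + 7 + 7 = 48 kilobases.
By Gamma–Poisson conjugacy, the posterior is Gamma(α + Σx, β + Σt) = Gamma(17 + 410, 10 + 48) = Gamma(427, 58).
The posterior predictive for a window of length T is Negative Binomial with variance T·α'·(β'+T)/β'² = 9·427·67/3364 = 257481/3364.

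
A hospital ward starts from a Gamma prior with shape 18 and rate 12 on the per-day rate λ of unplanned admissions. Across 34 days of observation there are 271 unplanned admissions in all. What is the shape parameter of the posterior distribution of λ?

289

Total count 271 over total exposure 34 days.
The Gamma prior is conjugate for the Poisson rate, so λ | data ~ Gamma(18+271, 12+34) = Gamma(289, 46).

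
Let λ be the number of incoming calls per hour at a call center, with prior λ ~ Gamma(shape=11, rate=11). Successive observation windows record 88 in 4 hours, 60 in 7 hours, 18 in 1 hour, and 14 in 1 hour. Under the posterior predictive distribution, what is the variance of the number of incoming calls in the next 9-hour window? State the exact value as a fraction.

Total count: 88 + 60 + 18 + 14 = 180.
Total exposure: 4 + 7 + 1 + 1 = 13 hours.
Gamma(α, β) with Poisson data over total exposure Σt gives posterior Gamma(α+Σx, β+Σt) = Gamma(191, 24).
The posterior predictive for a window of length T is Negative Binomial with variance T·α'·(β'+T)/β'² = 9·191·33/576 = 6303/64.

6303/64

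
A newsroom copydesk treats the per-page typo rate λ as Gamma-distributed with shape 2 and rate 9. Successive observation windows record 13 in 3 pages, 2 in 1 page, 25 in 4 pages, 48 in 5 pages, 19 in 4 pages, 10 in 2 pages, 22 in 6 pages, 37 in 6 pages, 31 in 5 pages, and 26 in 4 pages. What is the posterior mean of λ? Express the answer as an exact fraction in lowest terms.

Total count: 13 + 2 + 25 + 48 + 19 + 10 + 22 + 37 + 31 + 26 = 233.
Total exposure: 3 + 1 + 4 + 5 + 4 + 2 + 6 + 6 + 5 + 4 = 40 pages.
Gamma(α, β) with Poisson data over total exposure Σt gives posterior Gamma(α+Σx, β+Σt) = Gamma(235, 49).
Posterior mean = α'/β' = 235/49.

235/49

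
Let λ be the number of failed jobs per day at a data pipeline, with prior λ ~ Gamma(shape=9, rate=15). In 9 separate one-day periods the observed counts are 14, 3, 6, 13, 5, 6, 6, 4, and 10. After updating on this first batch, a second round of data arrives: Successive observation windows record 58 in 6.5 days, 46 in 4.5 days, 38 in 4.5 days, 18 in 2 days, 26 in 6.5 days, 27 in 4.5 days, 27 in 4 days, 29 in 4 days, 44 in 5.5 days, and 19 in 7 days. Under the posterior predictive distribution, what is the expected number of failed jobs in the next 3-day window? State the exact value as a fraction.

1224/73

Total count: 14 + 3 + 6 + 13 + 5 + 6 + 6 + 4 + 10 = 67.
Total exposure: 9 days.
After the first batch: Gamma(9 + 67, 15 + 9) = Gamma(76, 24).
Total count: 58 + 46 + 38 + 18 + 26 + 27 + 27 + 29 + 44 + 19 = 332.
Total exposure: 6.5 + 4.5 + 4.5 + 2 + 6.5 + 4.5 + 4 + 4 + 5.5 + 7 = 49 days.
After the second batch: Gamma(76 + 332, 24 + 49) = Gamma(408, 73).
Predictive mean over a 3-day window = T·E[λ|data] = 3·408/73 = 1224/73.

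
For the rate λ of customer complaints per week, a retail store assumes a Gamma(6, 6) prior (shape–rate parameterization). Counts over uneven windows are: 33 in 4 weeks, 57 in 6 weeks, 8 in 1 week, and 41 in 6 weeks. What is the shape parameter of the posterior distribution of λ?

145

Total count: 33 + 57 + 8 + 41 = 139.
Total exposure: 4 + 6 + 1 + 6 = 17 weeks.
Posterior: α' = 6 + 139 = 145, β' = 6 + 17 = 23.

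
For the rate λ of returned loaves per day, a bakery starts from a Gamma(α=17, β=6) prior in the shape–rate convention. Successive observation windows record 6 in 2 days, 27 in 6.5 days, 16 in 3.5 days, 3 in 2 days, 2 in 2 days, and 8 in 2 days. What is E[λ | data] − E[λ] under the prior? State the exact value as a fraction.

Total count: 6 + 27 + 16 + 3 + 2 + 8 = 62.
Total exposure: 2 + 6.5 + 3.5 + 2 + 2 + 2 = 18 days.
Gamma(α, β) with Poisson data over total exposure Σt gives posterior Gamma(α+Σx, β+Σt) = Gamma(79, 24).
Posterior mean = 79/24 = 79/24; prior mean = 17/6 = 17/6. Difference = 79/24 − 17/6 = 11/24.

11/24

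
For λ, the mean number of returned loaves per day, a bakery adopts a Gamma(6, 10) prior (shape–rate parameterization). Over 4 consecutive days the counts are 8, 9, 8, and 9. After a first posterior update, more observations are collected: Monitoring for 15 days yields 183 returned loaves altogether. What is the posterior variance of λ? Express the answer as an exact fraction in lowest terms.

Total count: 8 + 9 + 8 + 9 = 34.
Total exposure: 4 days.
After the first batch: Gamma(6 + 34, 10 + 4) = Gamma(40, 14).
Total count 183 over total exposure 15 days.
After the second batch: Gamma(40 + 183, 14 + 15) = Gamma(223, 29).
Posterior variance = α'/β'² = 223/841.

223/841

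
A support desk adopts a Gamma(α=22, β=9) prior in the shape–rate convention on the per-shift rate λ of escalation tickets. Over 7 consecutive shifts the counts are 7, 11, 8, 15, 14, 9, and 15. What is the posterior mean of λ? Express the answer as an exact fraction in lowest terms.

Total count: 7 + 11 + 8 + 15 + 14 + 9 + 15 = 79.
Total exposure: 7 shifts.
By Gamma–Poisson conjugacy, the posterior is Gamma(α + Σx, β + Σt) = Gamma(22 + 79, 9 + 7) = Gamma(101, 16).
Posterior mean = α'/β' = 101/16.

101/16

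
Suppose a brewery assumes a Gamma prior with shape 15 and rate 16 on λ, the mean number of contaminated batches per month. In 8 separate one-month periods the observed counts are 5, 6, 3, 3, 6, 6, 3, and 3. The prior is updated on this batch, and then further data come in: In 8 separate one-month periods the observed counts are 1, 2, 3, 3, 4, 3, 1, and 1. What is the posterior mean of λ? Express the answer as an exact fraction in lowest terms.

17/8

Total count: 5 + 6 + 3 + 3 + 6 + 6 + 3 + 3 = 35.
Total exposure: 8 months.
After the first batch: Gamma(15 + 35, 16 + 8) = Gamma(50, 24).
Total count: 1 + 2 + 3 + 3 + 4 + 3 + 1 + 1 = 18.
Total exposure: 8 months.
After the second batch: Gamma(50 + 18, 24 + 8) = Gamma(68, 32).
Posterior mean = α'/β' = 68/32 = 17/8.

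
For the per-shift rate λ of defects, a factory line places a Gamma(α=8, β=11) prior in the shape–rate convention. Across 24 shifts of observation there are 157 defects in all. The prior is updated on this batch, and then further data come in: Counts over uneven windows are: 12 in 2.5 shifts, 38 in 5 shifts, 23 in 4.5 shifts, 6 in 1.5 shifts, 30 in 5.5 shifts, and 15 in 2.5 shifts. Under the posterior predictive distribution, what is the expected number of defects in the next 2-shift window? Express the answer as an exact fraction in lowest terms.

1156/113

Total count 157 over total exposure 24 shifts.
After the first batch: Gamma(8 + 157, 11 + 24) = Gamma(165, 35).
Total count: 12 + 38 + 23 + 6 + 30 + 15 = 124.
Total exposure: 2.5 + 5 + 4.5 + 1.5 + 5.5 + 2.5 = 21.5 shifts.
After the second batch: Gamma(165 + 124, 35 + 21.5) = Gamma(289, 113/2).
Predictive mean over a 2-shift window = T·E[λ|data] = 2·289/(113/2) = 1156/113.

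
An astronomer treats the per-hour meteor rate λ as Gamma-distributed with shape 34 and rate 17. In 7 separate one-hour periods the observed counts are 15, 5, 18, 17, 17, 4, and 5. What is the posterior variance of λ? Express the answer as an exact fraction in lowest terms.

Total count: 15 + 5 + 18 + 17 + 17 + 4 + 5 = 81.
Total exposure: 7 hours.
The Gamma prior is conjugate for the Poisson rate, so λ | data ~ Gamma(34+81, 17+7) = Gamma(115, 24).
Posterior variance = α'/β'² = 115/576.

115/576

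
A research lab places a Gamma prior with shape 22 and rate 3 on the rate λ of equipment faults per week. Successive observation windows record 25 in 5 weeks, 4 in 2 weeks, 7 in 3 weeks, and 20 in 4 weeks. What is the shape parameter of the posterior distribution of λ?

78

Total count: 25 + 4 + 7 + 20 = 56.
Total exposure: 5 + 2 + 3 + 4 = 14 weeks.
By Gamma–Poisson conjugacy, the posterior is Gamma(α + Σx, β + Σt) = Gamma(22 + 56, 3 + 14) = Gamma(78, 17).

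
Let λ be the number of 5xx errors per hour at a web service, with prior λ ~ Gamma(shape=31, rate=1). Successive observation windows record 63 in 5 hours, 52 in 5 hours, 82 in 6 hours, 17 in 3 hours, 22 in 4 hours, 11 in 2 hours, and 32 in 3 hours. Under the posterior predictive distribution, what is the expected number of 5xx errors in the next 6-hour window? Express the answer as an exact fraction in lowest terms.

1860/29

Total count: 63 + 52 + 82 + 17 + 22 + 11 + 32 = 279.
Total exposure: 5 + 5 + 6 + 3 + 4 + 2 + 3 = 28 hours.
The Gamma prior is conjugate for the Poisson rate, so λ | data ~ Gamma(31+279, 1+28) = Gamma(310, 29).
Predictive mean over a 6-hour window = T·E[λ|data] = 6·310/29 = 1860/29.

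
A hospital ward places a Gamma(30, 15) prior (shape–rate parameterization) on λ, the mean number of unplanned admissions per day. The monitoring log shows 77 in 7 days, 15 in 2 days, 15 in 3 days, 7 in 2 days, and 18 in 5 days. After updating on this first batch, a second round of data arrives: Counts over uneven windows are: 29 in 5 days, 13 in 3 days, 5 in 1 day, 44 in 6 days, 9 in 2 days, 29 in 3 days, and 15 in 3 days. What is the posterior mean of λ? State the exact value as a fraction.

102/19

Total count: 77 + 15 + 15 + 7 + 18 = 132.
Total exposure: 7 + 2 + 3 + 2 + 5 = 19 days.
After the first batch: Gamma(30 + 132, 15 + 19) = Gamma(162, 34).
Total count: 29 + 13 + 5 + 44 + 9 + 29 + 15 = 144.
Total exposure: 5 + 3 + 1 + 6 + 2 + 3 + 3 = 23 days.
After the second batch: Gamma(162 + 144, 34 + 23) = Gamma(306, 57).
Posterior mean = α'/β' = 306/57 = 102/19.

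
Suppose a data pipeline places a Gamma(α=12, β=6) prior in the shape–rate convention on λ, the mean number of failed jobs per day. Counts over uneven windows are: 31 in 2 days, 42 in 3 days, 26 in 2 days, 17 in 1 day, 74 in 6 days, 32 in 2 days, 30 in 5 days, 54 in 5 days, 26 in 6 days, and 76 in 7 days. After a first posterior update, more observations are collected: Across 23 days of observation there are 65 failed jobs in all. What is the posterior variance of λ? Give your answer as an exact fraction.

485/4624

Total count: 31 + 42 + 26 + 17 + 74 + 32 + 30 + 54 + 26 + 76 = 408.
Total exposure: 2 + 3 + 2 + 1 + 6 + 2 + 5 + 5 + 6 + 7 = 39 days.
After the first batch: Gamma(12 + 408, 6 + 39) = Gamma(420, 45).
Total count 65 over total exposure 23 days.
After the second batch: Gamma(420 + 65, 45 + 23) = Gamma(485, 68).
Posterior variance = α'/β'² = 485/4624.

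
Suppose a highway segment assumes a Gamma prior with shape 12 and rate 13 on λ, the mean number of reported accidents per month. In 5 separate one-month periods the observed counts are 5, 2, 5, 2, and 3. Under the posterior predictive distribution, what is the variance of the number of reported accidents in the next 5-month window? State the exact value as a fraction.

Total count: 5 + 2 + 5 + 2 + 3 = 17.
Total exposure: 5 months.
Gamma(α, β) with Poisson data over total exposure Σt gives posterior Gamma(α+Σx, β+Σt) = Gamma(29, 18).
The posterior predictive for a window of length T is Negative Binomial with variance T·α'·(β'+T)/β'² = 5·29·23/324 = 3335/324.

3335/324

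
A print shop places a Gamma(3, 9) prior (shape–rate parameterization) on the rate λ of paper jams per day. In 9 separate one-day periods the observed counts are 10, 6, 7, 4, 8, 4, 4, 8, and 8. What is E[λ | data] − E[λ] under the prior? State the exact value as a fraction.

Total count: 10 + 6 + 7 + 4 + 8 + 4 + 4 + 8 + 8 = 59.
Total exposure: 9 days.
By Gamma–Poisson conjugacy, the posterior is Gamma(α + Σx, β + Σt) = Gamma(3 + 59, 9 + 9) = Gamma(62, 18).
Posterior mean = 62/18 = 31/9; prior mean = 3/9 = 1/3. Difference = 31/9 − 1/3 = 28/9.

28/9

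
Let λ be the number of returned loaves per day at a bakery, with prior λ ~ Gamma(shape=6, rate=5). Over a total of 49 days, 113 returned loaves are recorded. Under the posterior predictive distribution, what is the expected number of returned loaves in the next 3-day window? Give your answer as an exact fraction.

119/18

Total count 113 over total exposure 49 days.
Posterior: α' = 6 + 113 = 119, β' = 5 + 49 = 54.
Predictive mean over a 3-day window = T·E[λ|data] = 3·119/54 = 119/18.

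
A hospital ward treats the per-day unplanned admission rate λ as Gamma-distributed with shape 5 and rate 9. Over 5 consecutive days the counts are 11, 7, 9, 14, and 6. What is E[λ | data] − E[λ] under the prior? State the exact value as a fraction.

Total count: 11 + 7 + 9 + 14 + 6 = 47.
Total exposure: 5 days.
Gamma(α, β) with Poisson data over total exposure Σt gives posterior Gamma(α+Σx, β+Σt) = Gamma(52, 14).
Posterior mean = 52/14 = 26/7; prior mean = 5/9 = 5/9. Difference = 26/7 − 5/9 = 199/63.

199/63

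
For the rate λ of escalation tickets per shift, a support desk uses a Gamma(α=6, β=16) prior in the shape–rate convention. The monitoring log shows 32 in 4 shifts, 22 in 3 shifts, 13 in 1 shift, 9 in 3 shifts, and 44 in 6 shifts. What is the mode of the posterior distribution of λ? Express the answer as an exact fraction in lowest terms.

125/33

Total count: 32 + 22 + 13 + 9 + 44 = 120.
Total exposure: 4 + 3 + 1 + 3 + 6 = 17 shifts.
Conjugate update: add total count to the shape and total exposure to the rate, giving Gamma(126, 33).
Posterior mode = (α'−1)/β' = 125/33.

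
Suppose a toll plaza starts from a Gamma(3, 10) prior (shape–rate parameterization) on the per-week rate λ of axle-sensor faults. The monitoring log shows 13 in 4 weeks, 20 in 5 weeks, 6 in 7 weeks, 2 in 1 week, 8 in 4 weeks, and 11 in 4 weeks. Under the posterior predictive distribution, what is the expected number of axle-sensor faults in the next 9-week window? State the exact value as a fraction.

Total count: 13 + 20 + 6 + 2 + 8 + 11 = 60.
Total exposure: 4 + 5 + 7 + 1 + 4 + 4 = 25 weeks.
Gamma(α, β) with Poisson data over total exposure Σt gives posterior Gamma(α+Σx, β+Σt) = Gamma(63, 35).
Predictive mean over a 9-week window = T·E[λ|data] = 9·63/35 = 81/5.

81/5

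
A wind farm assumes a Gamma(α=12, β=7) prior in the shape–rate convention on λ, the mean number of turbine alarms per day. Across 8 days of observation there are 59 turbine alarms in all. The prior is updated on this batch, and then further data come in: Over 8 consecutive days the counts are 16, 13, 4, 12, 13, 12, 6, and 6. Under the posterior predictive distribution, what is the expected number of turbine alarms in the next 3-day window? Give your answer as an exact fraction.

Total count 59 over total exposure 8 days.
After the first batch: Gamma(12 + 59, 7 + 8) = Gamma(71, 15).
Total count: 16 + 13 + 4 + 12 + 13 + 12 + 6 + 6 = 82.
Total exposure: 8 days.
After the second batch: Gamma(71 + 82, 15 + 8) = Gamma(153, 23).
Predictive mean over a 3-day window = T·E[λ|data] = 3·153/23 = 459/23.

459/23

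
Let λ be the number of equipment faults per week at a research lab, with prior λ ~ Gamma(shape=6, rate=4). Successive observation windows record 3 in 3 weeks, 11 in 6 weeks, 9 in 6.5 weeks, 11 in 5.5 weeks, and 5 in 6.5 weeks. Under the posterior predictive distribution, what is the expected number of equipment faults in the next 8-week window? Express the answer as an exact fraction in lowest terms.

80/7

Total count: 3 + 11 + 9 + 11 + 5 = 39.
Total exposure: 3 + 6 + 6.5 + 5.5 + 6.5 = 27.5 weeks.
Posterior: α' = 6 + 39 = 45, β' = 4 + 27.5 = 63/2.
Predictive mean over an 8-week window = T·E[λ|data] = 8·45/(63/2) = 80/7.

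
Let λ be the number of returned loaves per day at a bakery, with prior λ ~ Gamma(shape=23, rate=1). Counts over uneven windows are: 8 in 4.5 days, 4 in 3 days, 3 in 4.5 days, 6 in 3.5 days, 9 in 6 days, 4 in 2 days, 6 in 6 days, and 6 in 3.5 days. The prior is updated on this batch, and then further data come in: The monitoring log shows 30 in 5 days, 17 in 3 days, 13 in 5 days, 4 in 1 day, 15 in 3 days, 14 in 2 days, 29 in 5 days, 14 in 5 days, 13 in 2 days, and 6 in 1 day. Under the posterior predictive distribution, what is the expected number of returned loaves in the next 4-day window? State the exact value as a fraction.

448/33

Total count: 8 + 4 + 3 + 6 + 9 + 4 + 6 + 6 = 46.
Total exposure: 4.5 + 3 + 4.5 + 3.5 + 6 + 2 + 6 + 3.5 = 33 days.
After the first batch: Gamma(23 + 46, 1 + 33) = Gamma(69, 34).
Total count: 30 + 17 + 13 + 4 + 15 + 14 + 29 + 14 + 13 + 6 = 155.
Total exposure: 5 + 3 + 5 + 1 + 3 + 2 + 5 + 5 + 2 + 1 = 32 days.
After the second batch: Gamma(69 + 155, 34 + 32) = Gamma(224, 66).
Predictive mean over a 4-day window = T·E[λ|data] = 4·224/66 = 448/33.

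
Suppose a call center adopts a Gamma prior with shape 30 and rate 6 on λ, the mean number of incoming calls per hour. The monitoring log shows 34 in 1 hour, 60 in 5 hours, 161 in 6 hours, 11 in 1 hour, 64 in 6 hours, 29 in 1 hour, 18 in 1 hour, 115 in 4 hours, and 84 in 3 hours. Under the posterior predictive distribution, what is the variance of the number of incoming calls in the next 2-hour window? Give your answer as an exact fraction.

Total count: 34 + 60 + 161 + 11 + 64 + 29 + 18 + 115 + 84 = 576.
Total exposure: 1 + 5 + 6 + 1 + 6 + 1 + 1 + 4 + 3 = 28 hours.
Posterior: α' = 30 + 576 = 606, β' = 6 + 28 = 34.
The posterior predictive for a window of length T is Negative Binomial with variance T·α'·(β'+T)/β'² = 2·606·36/1156 = 10908/289.

10908/289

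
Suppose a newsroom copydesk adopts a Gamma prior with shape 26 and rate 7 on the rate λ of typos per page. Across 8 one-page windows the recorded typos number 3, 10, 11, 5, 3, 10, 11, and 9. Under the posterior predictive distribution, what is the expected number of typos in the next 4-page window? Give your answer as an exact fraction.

Total count: 3 + 10 + 11 + 5 + 3 + 10 + 11 + 9 = 62.
Total exposure: 8 pages.
By Gamma–Poisson conjugacy, the posterior is Gamma(α + Σx, β + Σt) = Gamma(26 + 62, 7 + 8) = Gamma(88, 15).
Predictive mean over a 4-page window = T·E[λ|data] = 4·88/15 = 352/15.

352/15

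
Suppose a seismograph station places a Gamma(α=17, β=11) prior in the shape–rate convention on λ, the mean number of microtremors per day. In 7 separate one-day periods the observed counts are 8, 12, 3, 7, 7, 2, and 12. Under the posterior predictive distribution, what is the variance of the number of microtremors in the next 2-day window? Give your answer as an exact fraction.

680/81

Total count: 8 + 12 + 3 + 7 + 7 + 2 + 12 = 51.
Total exposure: 7 days.
Posterior: α' = 17 + 51 = 68, β' = 11 + 7 = 18.
The posterior predictive for a window of length T is Negative Binomial with variance T·α'·(β'+T)/β'² = 2·68·20/324 = 680/81.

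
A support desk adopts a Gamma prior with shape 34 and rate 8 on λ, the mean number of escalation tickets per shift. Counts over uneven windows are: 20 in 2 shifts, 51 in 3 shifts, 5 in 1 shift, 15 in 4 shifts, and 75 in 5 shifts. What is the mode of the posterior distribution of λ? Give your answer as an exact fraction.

Total count: 20 + 51 + 5 + 15 + 75 = 166.
Total exposure: 2 + 3 + 1 + 4 + 5 = 15 shifts.
Conjugate update: add total count to the shape and total exposure to the rate, giving Gamma(200, 23).
Posterior mode = (α'−1)/β' = 199/23.

199/23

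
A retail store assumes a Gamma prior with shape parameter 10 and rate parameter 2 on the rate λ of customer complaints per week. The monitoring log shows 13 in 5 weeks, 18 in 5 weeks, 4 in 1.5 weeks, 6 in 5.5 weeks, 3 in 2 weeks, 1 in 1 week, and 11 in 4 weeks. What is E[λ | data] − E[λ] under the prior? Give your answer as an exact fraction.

Total count: 13 + 18 + 4 + 6 + 3 + 1 + 11 = 56.
Total exposure: 5 + 5 + 1.5 + 5.5 + 2 + 1 + 4 = 24 weeks.
Gamma(α, β) with Poisson data over total exposure Σt gives posterior Gamma(α+Σx, β+Σt) = Gamma(66, 26).
Posterior mean = 66/26 = 33/13; prior mean = 10/2 = 5. Difference = 33/13 − 5 = -32/13.

-32/13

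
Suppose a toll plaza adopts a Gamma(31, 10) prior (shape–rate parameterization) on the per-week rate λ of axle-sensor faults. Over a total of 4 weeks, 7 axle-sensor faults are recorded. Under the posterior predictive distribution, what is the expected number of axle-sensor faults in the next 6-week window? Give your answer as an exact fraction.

Total count 7 over total exposure 4 weeks.
Conjugate update: add total count to the shape and total exposure to the rate, giving Gamma(38, 14).
Predictive mean over a 6-week window = T·E[λ|data] = 6·38/14 = 114/7.

114/7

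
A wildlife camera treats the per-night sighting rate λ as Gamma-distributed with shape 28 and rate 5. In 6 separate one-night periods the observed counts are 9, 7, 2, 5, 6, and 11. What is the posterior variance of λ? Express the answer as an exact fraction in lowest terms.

Total count: 9 + 7 + 2 + 5 + 6 + 11 = 40.
Total exposure: 6 nights.
The Gamma prior is conjugate for the Poisson rate, so λ | data ~ Gamma(28+40, 5+6) = Gamma(68, 11).
Posterior variance = α'/β'² = 68/121.

68/121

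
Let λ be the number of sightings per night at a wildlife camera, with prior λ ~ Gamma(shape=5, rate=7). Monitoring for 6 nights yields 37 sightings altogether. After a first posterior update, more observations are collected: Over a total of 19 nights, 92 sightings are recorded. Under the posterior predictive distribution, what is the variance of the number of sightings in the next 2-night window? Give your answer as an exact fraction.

1139/128

Total count 37 over total exposure 6 nights.
After the first batch: Gamma(5 + 37, 7 + 6) = Gamma(42, 13).
Total count 92 over total exposure 19 nights.
After the second batch: Gamma(42 + 92, 13 + 19) = Gamma(134, 32).
The posterior predictive for a window of length T is Negative Binomial with variance T·α'·(β'+T)/β'² = 2·134·34/1024 = 1139/128.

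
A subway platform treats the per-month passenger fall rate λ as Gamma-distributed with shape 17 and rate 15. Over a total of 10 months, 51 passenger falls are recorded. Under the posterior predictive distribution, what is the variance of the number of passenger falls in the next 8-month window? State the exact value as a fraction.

17952/625

Total count 51 over total exposure 10 months.
Conjugate update: add total count to the shape and total exposure to the rate, giving Gamma(68, 25).
The posterior predictive for a window of length T is Negative Binomial with variance T·α'·(β'+T)/β'² = 8·68·33/625 = 17952/625.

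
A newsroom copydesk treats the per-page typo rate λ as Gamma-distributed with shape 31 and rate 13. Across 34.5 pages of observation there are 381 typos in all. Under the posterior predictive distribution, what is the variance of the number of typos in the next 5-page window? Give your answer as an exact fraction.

17304/361

Total count 381 over total exposure 34.5 pages.
The Gamma prior is conjugate for the Poisson rate, so λ | data ~ Gamma(31+381, 13+34.5) = Gamma(412, 95/2).
The posterior predictive for a window of length T is Negative Binomial with variance T·α'·(β'+T)/β'² = 5·412·(105/2)/(9025/4) = 17304/361.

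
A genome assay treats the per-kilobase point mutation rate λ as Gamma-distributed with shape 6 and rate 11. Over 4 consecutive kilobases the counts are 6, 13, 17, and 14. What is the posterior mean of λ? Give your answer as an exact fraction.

Total count: 6 + 13 + 17 + 14 = 50.
Total exposure: 4 kilobases.
Gamma(α, β) with Poisson data over total exposure Σt gives posterior Gamma(α+Σx, β+Σt) = Gamma(56, 15).
Posterior mean = α'/β' = 56/15.

56/15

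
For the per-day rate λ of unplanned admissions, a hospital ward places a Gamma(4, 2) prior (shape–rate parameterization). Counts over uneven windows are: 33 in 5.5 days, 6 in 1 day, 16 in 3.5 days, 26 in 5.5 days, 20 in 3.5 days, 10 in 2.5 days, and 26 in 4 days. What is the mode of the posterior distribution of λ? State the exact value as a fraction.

Total count: 33 + 6 + 16 + 26 + 20 + 10 + 26 = 137.
Total exposure: 5.5 + 1 + 3.5 + 5.5 + 3.5 + 2.5 + 4 = 25.5 days.
Conjugate update: add total count to the shape and total exposure to the rate, giving Gamma(141, 55/2).
Posterior mode = (α'−1)/β' = 140/(55/2) = 56/11.

56/11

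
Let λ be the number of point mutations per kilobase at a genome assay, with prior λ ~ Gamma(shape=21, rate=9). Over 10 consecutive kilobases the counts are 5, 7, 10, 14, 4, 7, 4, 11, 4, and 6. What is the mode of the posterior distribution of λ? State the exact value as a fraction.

Total count: 5 + 7 + 10 + 14 + 4 + 7 + 4 + 11 + 4 + 6 = 72.
Total exposure: 10 kilobases.
Conjugate update: add total count to the shape and total exposure to the rate, giving Gamma(93, 19).
Posterior mode = (α'−1)/β' = 92/19.

92/19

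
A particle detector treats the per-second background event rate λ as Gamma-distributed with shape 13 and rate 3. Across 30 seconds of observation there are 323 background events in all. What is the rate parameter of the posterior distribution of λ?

33

Total count 323 over total exposure 30 seconds.
Gamma(α, β) with Poisson data over total exposure Σt gives posterior Gamma(α+Σx, β+Σt) = Gamma(336, 33).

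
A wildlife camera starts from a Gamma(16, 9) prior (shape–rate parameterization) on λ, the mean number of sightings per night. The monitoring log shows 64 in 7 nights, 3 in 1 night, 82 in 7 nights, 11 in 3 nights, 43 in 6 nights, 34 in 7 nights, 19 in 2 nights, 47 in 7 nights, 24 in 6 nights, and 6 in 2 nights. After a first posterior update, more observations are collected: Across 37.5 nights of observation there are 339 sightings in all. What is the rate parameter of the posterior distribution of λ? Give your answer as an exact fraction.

Total count: 64 + 3 + 82 + 11 + 43 + 34 + 19 + 47 + 24 + 6 = 333.
Total exposure: 7 + 1 + 7 + 3 + 6 + 7 + 2 + 7 + 6 + 2 = 48 nights.
After the first batch: Gamma(16 + 333, 9 + 48) = Gamma(349, 57).
Total count 339 over total exposure 37.5 nights.
After the second batch: Gamma(349 + 339, 57 + 37.5) = Gamma(688, 189/2).

189/2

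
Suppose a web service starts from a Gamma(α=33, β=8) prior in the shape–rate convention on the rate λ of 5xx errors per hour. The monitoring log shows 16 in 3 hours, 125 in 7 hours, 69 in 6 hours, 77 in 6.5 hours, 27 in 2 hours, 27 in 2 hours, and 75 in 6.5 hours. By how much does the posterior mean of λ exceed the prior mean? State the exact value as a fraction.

2239/328

Total count: 16 + 125 + 69 + 77 + 27 + 27 + 75 = 416.
Total exposure: 3 + 7 + 6 + 6.5 + 2 + 2 + 6.5 = 33 hours.
By Gamma–Poisson conjugacy, the posterior is Gamma(α + Σx, β + Σt) = Gamma(33 + 416, 8 + 33) = Gamma(449, 41).
Posterior mean = 449/41 = 449/41; prior mean = 33/8 = 33/8. Difference = 449/41 − 33/8 = 2239/328.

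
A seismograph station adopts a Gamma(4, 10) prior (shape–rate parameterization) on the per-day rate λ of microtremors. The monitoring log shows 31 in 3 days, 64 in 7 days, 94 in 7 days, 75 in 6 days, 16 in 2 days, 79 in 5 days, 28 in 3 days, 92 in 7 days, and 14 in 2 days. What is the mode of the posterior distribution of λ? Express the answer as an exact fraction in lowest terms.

124/13

Total count: 31 + 64 + 94 + 75 + 16 + 79 + 28 + 92 + 14 = 493.
Total exposure: 3 + 7 + 7 + 6 + 2 + 5 + 3 + 7 + 2 = 42 days.
By Gamma–Poisson conjugacy, the posterior is Gamma(α + Σx, β + Σt) = Gamma(4 + 493, 10 + 42) = Gamma(497, 52).
Posterior mode = (α'−1)/β' = 496/52 = 124/13.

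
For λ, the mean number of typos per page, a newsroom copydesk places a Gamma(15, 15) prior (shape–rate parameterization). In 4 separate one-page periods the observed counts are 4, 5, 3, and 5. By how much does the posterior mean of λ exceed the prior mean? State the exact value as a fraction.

13/19

Total count: 4 + 5 + 3 + 5 = 17.
Total exposure: 4 pages.
Conjugate update: add total count to the shape and total exposure to the rate, giving Gamma(32, 19).
Posterior mean = 32/19 = 32/19; prior mean = 15/15 = 1. Difference = 32/19 − 1 = 13/19.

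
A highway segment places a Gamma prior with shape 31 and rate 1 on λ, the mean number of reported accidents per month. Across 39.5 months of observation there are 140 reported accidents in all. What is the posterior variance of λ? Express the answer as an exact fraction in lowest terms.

Total count 140 over total exposure 39.5 months.
Posterior: α' = 31 + 140 = 171, β' = 1 + 39.5 = 81/2.
Posterior variance = α'/β'² = 171/(6561/4) = 76/729.

76/729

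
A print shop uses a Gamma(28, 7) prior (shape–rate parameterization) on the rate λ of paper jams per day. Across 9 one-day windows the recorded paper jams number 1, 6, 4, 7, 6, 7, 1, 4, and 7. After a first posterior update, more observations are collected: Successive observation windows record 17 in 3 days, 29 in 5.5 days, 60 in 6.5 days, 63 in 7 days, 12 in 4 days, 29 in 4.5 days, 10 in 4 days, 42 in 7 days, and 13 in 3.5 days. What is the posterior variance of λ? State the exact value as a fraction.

346/3721

Total count: 1 + 6 + 4 + 7 + 6 + 7 + 1 + 4 + 7 = 43.
Total exposure: 9 days.
After the first batch: Gamma(28 + 43, 7 + 9) = Gamma(71, 16).
Total count: 17 + 29 + 60 + 63 + 12 + 29 + 10 + 42 + 13 = 275.
Total exposure: 3 + 5.5 + 6.5 + 7 + 4 + 4.5 + 4 + 7 + 3.5 = 45 days.
After the second batch: Gamma(71 + 275, 16 + 45) = Gamma(346, 61).
Posterior variance = α'/β'² = 346/3721.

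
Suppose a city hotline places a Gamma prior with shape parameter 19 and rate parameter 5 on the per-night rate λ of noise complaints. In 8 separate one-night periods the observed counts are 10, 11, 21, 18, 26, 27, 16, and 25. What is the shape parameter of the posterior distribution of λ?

Total count: 10 + 11 + 21 + 18 + 26 + 27 + 16 + 25 = 154.
Total exposure: 8 nights.
Posterior: α' = 19 + 154 = 173, β' = 5 + 8 = 13.

173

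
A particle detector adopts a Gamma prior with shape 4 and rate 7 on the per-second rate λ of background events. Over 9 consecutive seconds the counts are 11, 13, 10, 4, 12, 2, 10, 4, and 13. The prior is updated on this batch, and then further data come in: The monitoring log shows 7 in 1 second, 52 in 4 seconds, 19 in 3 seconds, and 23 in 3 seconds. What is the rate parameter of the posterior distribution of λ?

27

Total count: 11 + 13 + 10 + 4 + 12 + 2 + 10 + 4 + 13 = 79.
Total exposure: 9 seconds.
After the first batch: Gamma(4 + 79, 7 + 9) = Gamma(83, 16).
Total count: 7 + 52 + 19 + 23 = 101.
Total exposure: 1 + 4 + 3 + 3 = 11 seconds.
After the second batch: Gamma(83 + 101, 16 + 11) = Gamma(184, 27).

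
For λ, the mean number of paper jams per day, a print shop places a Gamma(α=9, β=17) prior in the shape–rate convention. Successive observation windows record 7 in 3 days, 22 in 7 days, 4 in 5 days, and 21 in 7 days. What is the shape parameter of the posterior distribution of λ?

63

Total count: 7 + 22 + 4 + 21 = 54.
Total exposure: 3 + 7 + 5 + 7 = 22 days.
The Gamma prior is conjugate for the Poisson rate, so λ | data ~ Gamma(9+54, 17+22) = Gamma(63, 39).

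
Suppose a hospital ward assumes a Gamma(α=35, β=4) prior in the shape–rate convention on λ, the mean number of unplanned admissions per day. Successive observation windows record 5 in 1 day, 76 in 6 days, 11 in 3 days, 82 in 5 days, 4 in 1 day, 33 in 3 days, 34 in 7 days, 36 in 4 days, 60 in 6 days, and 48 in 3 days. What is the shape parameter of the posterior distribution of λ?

424

Total count: 5 + 76 + 11 + 82 + 4 + 33 + 34 + 36 + 60 + 48 = 389.
Total exposure: 1 + 6 + 3 + 5 + 1 + 3 + 7 + 4 + 6 + 3 = 39 days.
By Gamma–Poisson conjugacy, the posterior is Gamma(α + Σx, β + Σt) = Gamma(35 + 389, 4 + 39) = Gamma(424, 43).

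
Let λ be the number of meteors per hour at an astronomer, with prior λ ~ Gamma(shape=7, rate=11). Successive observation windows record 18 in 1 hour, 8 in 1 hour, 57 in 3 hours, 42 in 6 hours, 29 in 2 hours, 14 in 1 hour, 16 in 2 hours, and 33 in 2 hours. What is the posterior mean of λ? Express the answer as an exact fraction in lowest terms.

224/29

Total count: 18 + 8 + 57 + 42 + 29 + 14 + 16 + 33 = 217.
Total exposure: 1 + 1 + 3 + 6 + 2 + 1 + 2 + 2 = 18 hours.
By Gamma–Poisson conjugacy, the posterior is Gamma(α + Σx, β + Σt) = Gamma(7 + 217, 11 + 18) = Gamma(224, 29).
Posterior mean = α'/β' = 224/29.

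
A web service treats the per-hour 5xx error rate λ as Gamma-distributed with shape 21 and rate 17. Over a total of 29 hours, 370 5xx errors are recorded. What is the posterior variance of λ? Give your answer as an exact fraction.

17/92

Total count 370 over total exposure 29 hours.
Conjugate update: add total count to the shape and total exposure to the rate, giving Gamma(391, 46).
Posterior variance = α'/β'² = 391/2116 = 17/92.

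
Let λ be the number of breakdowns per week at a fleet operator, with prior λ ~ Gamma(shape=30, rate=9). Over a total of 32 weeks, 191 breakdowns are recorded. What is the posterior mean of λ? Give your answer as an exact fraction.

Total count 191 over total exposure 32 weeks.
Gamma(α, β) with Poisson data over total exposure Σt gives posterior Gamma(α+Σx, β+Σt) = Gamma(221, 41).
Posterior mean = α'/β' = 221/41.

221/41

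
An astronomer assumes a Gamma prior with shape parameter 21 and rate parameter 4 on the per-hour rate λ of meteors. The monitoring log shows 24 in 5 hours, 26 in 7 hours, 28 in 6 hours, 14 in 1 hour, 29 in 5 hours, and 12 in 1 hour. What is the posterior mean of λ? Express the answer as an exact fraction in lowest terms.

Total count: 24 + 26 + 28 + 14 + 29 + 12 = 133.
Total exposure: 5 + 7 + 6 + 1 + 5 + 1 = 25 hours.
The Gamma prior is conjugate for the Poisson rate, so λ | data ~ Gamma(21+133, 4+25) = Gamma(154, 29).
Posterior mean = α'/β' = 154/29.

154/29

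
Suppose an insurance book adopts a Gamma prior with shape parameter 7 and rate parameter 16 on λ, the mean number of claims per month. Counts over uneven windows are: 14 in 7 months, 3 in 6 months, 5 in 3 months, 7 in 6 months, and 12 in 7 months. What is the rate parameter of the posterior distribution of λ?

Total count: 14 + 3 + 5 + 7 + 12 = 41.
Total exposure: 7 + 6 + 3 + 6 + 7 = 29 months.
The Gamma prior is conjugate for the Poisson rate, so λ | data ~ Gamma(7+41, 16+29) = Gamma(48, 45).

45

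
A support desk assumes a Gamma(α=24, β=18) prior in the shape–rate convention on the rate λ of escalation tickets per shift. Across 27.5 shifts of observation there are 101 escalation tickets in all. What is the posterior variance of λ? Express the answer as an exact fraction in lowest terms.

500/8281

Total count 101 over total exposure 27.5 shifts.
By Gamma–Poisson conjugacy, the posterior is Gamma(α + Σx, β + Σt) = Gamma(24 + 101, 18 + 27.5) = Gamma(125, 91/2).
Posterior variance = α'/β'² = 125/(8281/4) = 500/8281.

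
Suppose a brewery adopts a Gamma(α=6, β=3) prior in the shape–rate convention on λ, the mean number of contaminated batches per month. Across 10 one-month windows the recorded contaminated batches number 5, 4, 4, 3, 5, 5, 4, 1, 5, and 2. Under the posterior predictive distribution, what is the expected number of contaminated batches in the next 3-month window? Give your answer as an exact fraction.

132/13

Total count: 5 + 4 + 4 + 3 + 5 + 5 + 4 + 1 + 5 + 2 = 38.
Total exposure: 10 months.
Gamma(α, β) with Poisson data over total exposure Σt gives posterior Gamma(α+Σx, β+Σt) = Gamma(44, 13).
Predictive mean over a 3-month window = T·E[λ|data] = 3·44/13 = 132/13.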